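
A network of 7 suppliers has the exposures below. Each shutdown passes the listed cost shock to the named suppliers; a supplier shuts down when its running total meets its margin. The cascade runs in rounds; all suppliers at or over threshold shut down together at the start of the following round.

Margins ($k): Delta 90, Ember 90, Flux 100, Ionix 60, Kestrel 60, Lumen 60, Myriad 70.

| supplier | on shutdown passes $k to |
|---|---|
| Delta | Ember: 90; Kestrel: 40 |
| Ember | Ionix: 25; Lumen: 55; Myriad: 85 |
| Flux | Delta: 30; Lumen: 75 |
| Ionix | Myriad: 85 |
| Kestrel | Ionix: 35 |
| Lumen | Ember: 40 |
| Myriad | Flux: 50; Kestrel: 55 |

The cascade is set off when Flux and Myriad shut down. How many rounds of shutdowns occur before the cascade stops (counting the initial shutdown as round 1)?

Round 1 — Flux, Myriad shut down (initial).
  Delta: +30 → 30 < 90
  Kestrel: +55 → 55 < 60
  Lumen: +75 → 75 ≥ 60
Round 2 — Lumen shuts down.
  Ember: +40 → 40 < 90
No further shutdowns.

2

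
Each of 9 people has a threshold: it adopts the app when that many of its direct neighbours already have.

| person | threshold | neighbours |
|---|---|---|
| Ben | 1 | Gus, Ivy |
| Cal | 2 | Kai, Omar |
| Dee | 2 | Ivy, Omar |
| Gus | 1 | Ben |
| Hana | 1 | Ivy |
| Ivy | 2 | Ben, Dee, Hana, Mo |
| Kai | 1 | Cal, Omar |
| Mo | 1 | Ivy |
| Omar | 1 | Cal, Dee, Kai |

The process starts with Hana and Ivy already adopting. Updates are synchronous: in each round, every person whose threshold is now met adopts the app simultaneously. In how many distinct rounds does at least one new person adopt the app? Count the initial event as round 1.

Round 1 — Hana, Ivy adopt the app (initial).
Round 2 — checking thresholds:
  Ben: 1 of 2 neighbours ≥ 1, adopts the app.
  Dee: 1 of 2 neighbours < 2, holds.
  Mo: 1 of 1 neighbours ≥ 1, adopts the app.
Round 3 — checking thresholds:
  Dee: 1 of 2 neighbours < 2, holds.
  Gus: 1 of 1 neighbours ≥ 1, adopts the app.
Round 4 — no new adoptions; cascade stops.

3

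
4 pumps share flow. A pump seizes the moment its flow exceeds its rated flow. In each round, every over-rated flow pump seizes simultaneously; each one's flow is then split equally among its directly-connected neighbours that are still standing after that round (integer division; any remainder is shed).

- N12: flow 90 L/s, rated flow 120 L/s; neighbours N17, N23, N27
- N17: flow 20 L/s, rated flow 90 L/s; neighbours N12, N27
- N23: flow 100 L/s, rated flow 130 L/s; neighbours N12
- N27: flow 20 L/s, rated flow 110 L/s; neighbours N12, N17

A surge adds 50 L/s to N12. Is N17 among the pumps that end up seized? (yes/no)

no

Round 1 — N12 at 140 > 120. N12 seizes.
  N12 sheds 140 L/s to N17, N23, N27: 46 each (2 lost).
    N17: 20+46 = 66 ≤ 90
    N23: 100+46 = 146 > 130
    N27: 20+46 = 66 ≤ 110
Round 2 — N23 seizes.
  N23 sheds 146 L/s: no online neighbours, lost.
No further seizures.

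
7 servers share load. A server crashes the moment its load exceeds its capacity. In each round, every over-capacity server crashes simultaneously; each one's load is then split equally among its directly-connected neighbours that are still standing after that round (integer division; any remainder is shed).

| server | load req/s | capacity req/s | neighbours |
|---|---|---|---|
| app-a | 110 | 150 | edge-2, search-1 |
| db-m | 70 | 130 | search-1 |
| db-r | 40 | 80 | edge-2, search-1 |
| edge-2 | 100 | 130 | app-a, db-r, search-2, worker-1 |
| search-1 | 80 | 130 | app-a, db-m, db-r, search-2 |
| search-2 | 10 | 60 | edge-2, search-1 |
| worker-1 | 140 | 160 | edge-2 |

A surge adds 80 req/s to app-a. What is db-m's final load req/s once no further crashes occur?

128

Round 1 — app-a at 190 > 150. app-a crashes.
  app-a sheds 190 req/s to edge-2, search-1: 95 each.
    edge-2: 100+95 = 195 > 130
    search-1: 80+95 = 175 > 130
Round 2 — edge-2, search-1 crash.
  edge-2 sheds 195 req/s to db-r, search-2, worker-1: 65 each.
    db-r: 40+65 = 105 > 80
    search-2: 10+65 = 75 > 60
    worker-1: 140+65 = 205 > 160
  search-1 sheds 175 req/s to db-m, db-r, search-2: 58 each (1 lost).
    db-m: 70+58 = 128 ≤ 130
    db-r: 105+58 = 163 > 80
    search-2: 75+58 = 133 > 60
Round 3 — db-r, search-2, worker-1 crash.
  db-r sheds 163 req/s: no online neighbours, lost.
  search-2 sheds 133 req/s: no online neighbours, lost.
  worker-1 sheds 205 req/s: no online neighbours, lost.
No further crashes.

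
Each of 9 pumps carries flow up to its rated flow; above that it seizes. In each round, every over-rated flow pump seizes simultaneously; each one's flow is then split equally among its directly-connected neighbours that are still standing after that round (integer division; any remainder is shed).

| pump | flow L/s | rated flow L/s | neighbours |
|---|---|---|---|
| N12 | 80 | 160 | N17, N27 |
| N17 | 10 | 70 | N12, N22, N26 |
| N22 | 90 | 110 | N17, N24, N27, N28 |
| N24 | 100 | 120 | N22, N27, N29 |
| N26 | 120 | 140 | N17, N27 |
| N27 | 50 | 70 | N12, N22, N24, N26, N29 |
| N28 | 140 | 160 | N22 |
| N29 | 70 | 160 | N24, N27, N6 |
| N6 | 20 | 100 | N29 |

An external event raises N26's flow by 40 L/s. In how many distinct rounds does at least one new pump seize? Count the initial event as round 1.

Round 1 — N26 at 160 > 140. N26 seizes.
  N26 sheds 160 L/s to N17, N27: 80 each.
    N17: 10+80 = 90 > 70
    N27: 50+80 = 130 > 70
Round 2 — N17, N27 seize.
  N17 sheds 90 L/s to N12, N22: 45 each.
    N12: 80+45 = 125 ≤ 160
    N22: 90+45 = 135 > 110
  N27 sheds 130 L/s to N12, N22, N24, N29: 32 each (2 lost).
    N12: 125+32 = 157 ≤ 160
    N22: 135+32 = 167 > 110
    N24: 100+32 = 132 > 120
    N29: 70+32 = 102 ≤ 160
Round 3 — N22, N24 seize.
  N22 sheds 167 L/s to N28: 167 each.
    N28: 140+167 = 307 > 160
  N24 sheds 132 L/s to N29: 132 each.
    N29: 102+132 = 234 > 160
Round 4 — N28, N29 seize.
  N28 sheds 307 L/s: no online neighbours, lost.
  N29 sheds 234 L/s to N6: 234 each.
    N6: 20+234 = 254 > 100
Round 5 — N6 seizes.
  N6 sheds 254 L/s: no online neighbours, lost.
No further seizures.

5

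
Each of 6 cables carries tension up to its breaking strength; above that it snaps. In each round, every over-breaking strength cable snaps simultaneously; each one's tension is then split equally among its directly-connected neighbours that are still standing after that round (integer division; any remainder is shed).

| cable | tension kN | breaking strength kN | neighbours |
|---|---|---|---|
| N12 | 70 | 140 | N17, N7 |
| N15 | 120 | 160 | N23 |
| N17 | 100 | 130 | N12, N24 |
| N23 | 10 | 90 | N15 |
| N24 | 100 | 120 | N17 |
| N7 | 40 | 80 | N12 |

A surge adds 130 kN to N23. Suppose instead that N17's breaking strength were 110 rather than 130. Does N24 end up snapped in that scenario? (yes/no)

With N17's breaking strength at 110:
Round 1 — N23 at 140 > 90. N23 snaps.
  N23 sheds 140 kN to N15: 140 each.
    N15: 120+140 = 260 > 160
Round 2 — N15 snaps.
  N15 sheds 260 kN: no online neighbours, lost.
No further breaks.

no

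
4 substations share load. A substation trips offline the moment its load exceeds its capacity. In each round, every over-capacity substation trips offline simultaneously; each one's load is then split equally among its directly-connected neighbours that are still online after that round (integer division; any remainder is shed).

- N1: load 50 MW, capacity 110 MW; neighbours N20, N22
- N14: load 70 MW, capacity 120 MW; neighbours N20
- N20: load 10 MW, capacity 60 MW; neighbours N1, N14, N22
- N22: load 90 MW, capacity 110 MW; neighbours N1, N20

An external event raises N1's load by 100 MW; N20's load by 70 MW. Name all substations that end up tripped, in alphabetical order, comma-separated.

Round 1 — N1 at 150 > 110; N20 at 80 > 60. N1, N20 trip offline.
  N1 sheds 150 MW to N22: 150 each.
    N22: 90+150 = 240 > 110
  N20 sheds 80 MW to N14, N22: 40 each.
    N14: 70+40 = 110 ≤ 120
    N22: 240+40 = 280 > 110
Round 2 — N22 trips offline.
  N22 sheds 280 MW: no online neighbours, lost.
No further trips.

N1, N20, N22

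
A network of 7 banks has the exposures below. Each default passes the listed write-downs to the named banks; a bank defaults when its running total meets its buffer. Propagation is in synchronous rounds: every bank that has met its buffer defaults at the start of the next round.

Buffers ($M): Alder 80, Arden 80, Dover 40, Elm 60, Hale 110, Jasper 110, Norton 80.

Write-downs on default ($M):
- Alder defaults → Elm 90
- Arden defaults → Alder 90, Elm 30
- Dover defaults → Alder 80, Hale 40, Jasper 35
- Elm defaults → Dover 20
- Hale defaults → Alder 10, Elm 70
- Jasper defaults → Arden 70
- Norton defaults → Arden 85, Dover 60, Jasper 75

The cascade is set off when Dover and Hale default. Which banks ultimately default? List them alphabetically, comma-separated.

Round 1 — Dover, Hale default (initial).
  Alder: +80+10 → 90 ≥ 80
  Elm: +70 → 70 ≥ 60
  Jasper: +35 → 35 < 110
Round 2 — Alder, Elm default.
No further defaults.

Alder, Dover, Elm, Hale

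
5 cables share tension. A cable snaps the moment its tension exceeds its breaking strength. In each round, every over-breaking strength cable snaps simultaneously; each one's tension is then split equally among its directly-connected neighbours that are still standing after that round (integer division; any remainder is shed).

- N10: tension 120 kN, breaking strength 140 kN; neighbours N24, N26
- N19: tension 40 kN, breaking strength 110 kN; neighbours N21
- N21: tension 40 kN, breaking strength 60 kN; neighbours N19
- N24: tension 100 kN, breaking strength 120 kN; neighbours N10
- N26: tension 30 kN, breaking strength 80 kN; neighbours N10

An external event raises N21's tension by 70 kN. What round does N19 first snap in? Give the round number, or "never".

Round 1 — N21 at 110 > 60. N21 snaps.
  N21 sheds 110 kN to N19: 110 each.
    N19: 40+110 = 150 > 110
Round 2 — N19 snaps.
  N19 sheds 150 kN: no online neighbours, lost.
No further breaks.

2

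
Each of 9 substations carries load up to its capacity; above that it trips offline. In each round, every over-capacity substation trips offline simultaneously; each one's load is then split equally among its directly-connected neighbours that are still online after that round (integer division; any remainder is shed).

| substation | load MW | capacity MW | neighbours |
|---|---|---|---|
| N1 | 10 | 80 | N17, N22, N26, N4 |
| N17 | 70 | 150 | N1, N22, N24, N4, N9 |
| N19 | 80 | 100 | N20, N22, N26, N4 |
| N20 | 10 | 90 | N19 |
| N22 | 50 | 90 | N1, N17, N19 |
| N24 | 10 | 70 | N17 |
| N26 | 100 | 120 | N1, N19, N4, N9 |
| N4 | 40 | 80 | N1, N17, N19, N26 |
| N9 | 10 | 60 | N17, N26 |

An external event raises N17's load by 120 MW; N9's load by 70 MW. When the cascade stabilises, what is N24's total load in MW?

Round 1 — N17 at 190 > 150; N9 at 80 > 60. N17, N9 trip offline.
  N17 sheds 190 MW to N1, N22, N24, N4: 47 each (2 lost).
    N1: 10+47 = 57 ≤ 80
    N22: 50+47 = 97 > 90
    N24: 10+47 = 57 ≤ 70
    N4: 40+47 = 87 > 80
  N9 sheds 80 MW to N26: 80 each.
    N26: 100+80 = 180 > 120
Round 2 — N22, N26, N4 trip offline.
  N22 sheds 97 MW to N1, N19: 48 each (1 lost).
    N1: 57+48 = 105 > 80
    N19: 80+48 = 128 > 100
  N26 sheds 180 MW to N1, N19: 90 each.
    N1: 105+90 = 195 > 80
    N19: 128+90 = 218 > 100
  N4 sheds 87 MW to N1, N19: 43 each (1 lost).
    N1: 195+43 = 238 > 80
    N19: 218+43 = 261 > 100
Round 3 — N1, N19 trip offline.
  N1 sheds 238 MW: no online neighbours, lost.
  N19 sheds 261 MW to N20: 261 each.
    N20: 10+261 = 271 > 90
Round 4 — N20 trips offline.
  N20 sheds 271 MW: no online neighbours, lost.
No further trips.

57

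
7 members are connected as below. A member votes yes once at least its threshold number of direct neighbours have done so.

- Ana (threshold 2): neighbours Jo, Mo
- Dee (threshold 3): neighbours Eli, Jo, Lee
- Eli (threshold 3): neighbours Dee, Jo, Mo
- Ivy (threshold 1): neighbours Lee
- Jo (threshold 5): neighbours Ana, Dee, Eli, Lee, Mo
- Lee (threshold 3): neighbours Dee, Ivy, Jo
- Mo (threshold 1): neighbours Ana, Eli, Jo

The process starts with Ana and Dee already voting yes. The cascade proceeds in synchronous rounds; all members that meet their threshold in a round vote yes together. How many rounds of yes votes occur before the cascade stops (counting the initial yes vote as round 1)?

Round 1 — Ana, Dee vote yes (initial).
Round 2 — checking thresholds:
  Eli: 1 of 3 neighbours < 3, not yet.
  Jo: 2 of 5 neighbours < 5, not yet.
  Lee: 1 of 3 neighbours < 3, not yet.
  Mo: 1 of 3 neighbours ≥ 1, votes yes.
Round 3 — no new yes votes; cascade stops.

2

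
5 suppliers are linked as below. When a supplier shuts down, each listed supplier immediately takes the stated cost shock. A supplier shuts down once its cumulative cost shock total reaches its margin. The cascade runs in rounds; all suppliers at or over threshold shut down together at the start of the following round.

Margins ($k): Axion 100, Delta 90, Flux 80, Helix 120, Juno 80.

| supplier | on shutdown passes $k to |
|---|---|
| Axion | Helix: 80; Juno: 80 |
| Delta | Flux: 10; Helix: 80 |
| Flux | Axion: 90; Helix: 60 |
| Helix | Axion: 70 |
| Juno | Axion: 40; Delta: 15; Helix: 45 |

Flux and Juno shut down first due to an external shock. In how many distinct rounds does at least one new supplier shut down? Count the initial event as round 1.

Round 1 — Flux, Juno shut down (initial).
  Axion: +90+40 → 130 ≥ 100
  Delta: +15 → 15 < 90
  Helix: +60+45 → 105 < 120
Round 2 — Axion shuts down.
  Helix: +80 → 185 ≥ 120
Round 3 — Helix shuts down.
No further shutdowns.

3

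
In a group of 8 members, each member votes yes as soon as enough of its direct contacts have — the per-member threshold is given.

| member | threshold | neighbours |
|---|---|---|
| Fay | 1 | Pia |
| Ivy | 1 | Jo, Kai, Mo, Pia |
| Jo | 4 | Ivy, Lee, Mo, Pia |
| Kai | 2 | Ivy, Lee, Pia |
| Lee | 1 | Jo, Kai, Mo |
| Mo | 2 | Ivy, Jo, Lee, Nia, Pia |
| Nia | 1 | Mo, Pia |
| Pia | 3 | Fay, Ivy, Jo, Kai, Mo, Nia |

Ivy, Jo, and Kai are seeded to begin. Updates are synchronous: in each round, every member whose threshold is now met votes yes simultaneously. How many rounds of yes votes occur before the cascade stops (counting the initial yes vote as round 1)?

3

Round 1 — Ivy, Jo, Kai vote yes (initial).
Round 2 — checking thresholds:
  Lee: 2 of 3 neighbours ≥ 1, votes yes.
  Mo: 2 of 5 neighbours ≥ 2, votes yes.
  Pia: 3 of 6 neighbours ≥ 3, votes yes.
Round 3 — checking thresholds:
  Fay: 1 of 1 neighbours ≥ 1, votes yes.
  Nia: 2 of 2 neighbours ≥ 1, votes yes.
Round 4 — no new yes votes; cascade stops.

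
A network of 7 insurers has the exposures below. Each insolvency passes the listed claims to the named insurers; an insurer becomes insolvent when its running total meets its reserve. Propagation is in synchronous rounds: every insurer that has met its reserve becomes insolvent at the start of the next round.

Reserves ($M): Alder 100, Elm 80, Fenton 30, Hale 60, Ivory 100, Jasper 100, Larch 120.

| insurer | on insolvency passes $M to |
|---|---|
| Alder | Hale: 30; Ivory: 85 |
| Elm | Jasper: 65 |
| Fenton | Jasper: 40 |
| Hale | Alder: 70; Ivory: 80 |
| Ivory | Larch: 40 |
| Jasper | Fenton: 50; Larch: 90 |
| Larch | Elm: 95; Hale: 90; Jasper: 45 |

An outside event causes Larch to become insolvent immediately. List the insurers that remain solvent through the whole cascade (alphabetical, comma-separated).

Alder, Ivory

Round 1 — Larch becomes insolvent (initial).
  Elm: +95 → 95 ≥ 80
  Hale: +90 → 90 ≥ 60
  Jasper: +45 → 45 < 100
Round 2 — Elm, Hale become insolvent.
  Alder: +70 → 70 < 100
  Ivory: +80 → 80 < 100
  Jasper: +65 → 110 ≥ 100
Round 3 — Jasper becomes insolvent.
  Fenton: +50 → 50 ≥ 30
Round 4 — Fenton becomes insolvent.
No further insolvencies.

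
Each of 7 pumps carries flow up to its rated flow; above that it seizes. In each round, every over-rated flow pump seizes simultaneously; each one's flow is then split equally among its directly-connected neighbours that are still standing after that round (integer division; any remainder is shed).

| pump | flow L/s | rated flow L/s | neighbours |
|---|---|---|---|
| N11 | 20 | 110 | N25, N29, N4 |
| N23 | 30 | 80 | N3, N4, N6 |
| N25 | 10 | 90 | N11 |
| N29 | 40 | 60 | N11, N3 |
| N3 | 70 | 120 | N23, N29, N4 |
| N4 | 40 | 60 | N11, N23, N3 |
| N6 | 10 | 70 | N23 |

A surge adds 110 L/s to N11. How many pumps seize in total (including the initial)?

6

Round 1 — N11 at 130 > 110. N11 seizes.
  N11 sheds 130 L/s to N25, N29, N4: 43 each (1 lost).
    N25: 10+43 = 53 ≤ 90
    N29: 40+43 = 83 > 60
    N4: 40+43 = 83 > 60
Round 2 — N29, N4 seize.
  N29 sheds 83 L/s to N3: 83 each.
    N3: 70+83 = 153 > 120
  N4 sheds 83 L/s to N23, N3: 41 each (1 lost).
    N23: 30+41 = 71 ≤ 80
    N3: 153+41 = 194 > 120
Round 3 — N3 seizes.
  N3 sheds 194 L/s to N23: 194 each.
    N23: 71+194 = 265 > 80
Round 4 — N23 seizes.
  N23 sheds 265 L/s to N6: 265 each.
    N6: 10+265 = 275 > 70
Round 5 — N6 seizes.
  N6 sheds 275 L/s: no online neighbours, lost.
No further seizures.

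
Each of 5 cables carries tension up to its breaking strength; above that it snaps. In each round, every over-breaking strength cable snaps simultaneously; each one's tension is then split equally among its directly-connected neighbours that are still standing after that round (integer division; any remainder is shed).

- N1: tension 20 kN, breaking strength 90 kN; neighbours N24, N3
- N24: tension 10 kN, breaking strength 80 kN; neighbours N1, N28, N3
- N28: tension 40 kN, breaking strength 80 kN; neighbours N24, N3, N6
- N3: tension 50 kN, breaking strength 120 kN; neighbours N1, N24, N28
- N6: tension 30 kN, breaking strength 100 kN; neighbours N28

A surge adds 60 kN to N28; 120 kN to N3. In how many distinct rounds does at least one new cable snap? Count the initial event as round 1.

Round 1 — N28 at 100 > 80; N3 at 170 > 120. N28, N3 snap.
  N28 sheds 100 kN to N24, N6: 50 each.
    N24: 10+50 = 60 ≤ 80
    N6: 30+50 = 80 ≤ 100
  N3 sheds 170 kN to N1, N24: 85 each.
    N1: 20+85 = 105 > 90
    N24: 60+85 = 145 > 80
Round 2 — N1, N24 snap.
  N1 sheds 105 kN: no online neighbours, lost.
  N24 sheds 145 kN: no online neighbours, lost.
No further breaks.

2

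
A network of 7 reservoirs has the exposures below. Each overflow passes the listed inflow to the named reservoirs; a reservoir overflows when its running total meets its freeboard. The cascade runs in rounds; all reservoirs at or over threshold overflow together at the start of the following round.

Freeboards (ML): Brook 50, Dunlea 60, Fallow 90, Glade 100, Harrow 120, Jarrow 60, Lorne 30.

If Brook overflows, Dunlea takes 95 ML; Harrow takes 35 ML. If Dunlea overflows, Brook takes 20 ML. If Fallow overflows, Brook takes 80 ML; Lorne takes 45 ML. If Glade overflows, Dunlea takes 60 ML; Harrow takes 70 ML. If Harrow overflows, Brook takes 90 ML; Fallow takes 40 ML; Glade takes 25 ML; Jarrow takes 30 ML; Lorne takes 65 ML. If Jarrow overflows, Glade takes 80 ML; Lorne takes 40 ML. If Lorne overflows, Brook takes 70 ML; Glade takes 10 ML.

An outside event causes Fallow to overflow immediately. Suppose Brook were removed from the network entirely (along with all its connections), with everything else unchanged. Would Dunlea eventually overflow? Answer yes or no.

no

With Brook removed:
Round 1 — Fallow overflows (initial).
  Lorne: +45 → 45 ≥ 30
Round 2 — Lorne overflows.
  Glade: +10 → 10 < 100
No further overflows.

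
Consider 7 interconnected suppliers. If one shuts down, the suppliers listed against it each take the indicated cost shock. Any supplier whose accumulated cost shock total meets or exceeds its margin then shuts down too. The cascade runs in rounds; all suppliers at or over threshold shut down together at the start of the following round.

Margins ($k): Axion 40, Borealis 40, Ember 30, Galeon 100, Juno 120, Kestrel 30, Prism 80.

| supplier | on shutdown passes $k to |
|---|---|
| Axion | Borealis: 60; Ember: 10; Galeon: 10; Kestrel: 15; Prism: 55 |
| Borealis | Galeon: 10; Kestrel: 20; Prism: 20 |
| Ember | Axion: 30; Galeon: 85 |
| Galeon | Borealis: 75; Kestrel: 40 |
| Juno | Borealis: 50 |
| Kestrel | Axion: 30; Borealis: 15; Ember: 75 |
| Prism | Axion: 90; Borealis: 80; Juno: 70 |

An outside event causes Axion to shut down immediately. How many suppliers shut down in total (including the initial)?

5

Round 1 — Axion shuts down (initial).
  Borealis: +60 → 60 ≥ 40
  Ember: +10 → 10 < 30
  Galeon: +10 → 10 < 100
  Kestrel: +15 → 15 < 30
  Prism: +55 → 55 < 80
Round 2 — Borealis shuts down.
  Galeon: +10 → 20 < 100
  Kestrel: +20 → 35 ≥ 30
  Prism: +20 → 75 < 80
Round 3 — Kestrel shuts down.
  Ember: +75 → 85 ≥ 30
Round 4 — Ember shuts down.
  Galeon: +85 → 105 ≥ 100
Round 5 — Galeon shuts down.
No further shutdowns.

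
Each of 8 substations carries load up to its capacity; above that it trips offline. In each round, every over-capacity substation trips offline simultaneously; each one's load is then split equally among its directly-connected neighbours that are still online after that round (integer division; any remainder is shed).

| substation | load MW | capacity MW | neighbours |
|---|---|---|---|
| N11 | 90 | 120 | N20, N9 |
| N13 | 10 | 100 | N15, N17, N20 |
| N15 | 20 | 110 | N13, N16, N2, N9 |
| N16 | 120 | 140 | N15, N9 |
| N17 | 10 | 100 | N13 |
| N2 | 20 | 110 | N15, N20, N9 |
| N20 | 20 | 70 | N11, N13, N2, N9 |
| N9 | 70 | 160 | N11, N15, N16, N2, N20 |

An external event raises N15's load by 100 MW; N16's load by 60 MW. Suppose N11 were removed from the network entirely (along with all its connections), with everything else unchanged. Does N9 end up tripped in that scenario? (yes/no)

yes

With N11 removed:
Round 1 — N15 at 120 > 110; N16 at 180 > 140. N15, N16 trip offline.
  N15 sheds 120 MW to N13, N2, N9: 40 each.
    N13: 10+40 = 50 ≤ 100
    N2: 20+40 = 60 ≤ 110
    N9: 70+40 = 110 ≤ 160
  N16 sheds 180 MW to N9: 180 each.
    N9: 110+180 = 290 > 160
Round 2 — N9 trips offline.
  N9 sheds 290 MW to N2, N20: 145 each.
    N2: 60+145 = 205 > 110
    N20: 20+145 = 165 > 70
Round 3 — N2, N20 trip offline.
  N2 sheds 205 MW: no online neighbours, lost.
  N20 sheds 165 MW to N13: 165 each.
    N13: 50+165 = 215 > 100
Round 4 — N13 trips offline.
  N13 sheds 215 MW to N17: 215 each.
    N17: 10+215 = 225 > 100
Round 5 — N17 trips offline.
  N17 sheds 225 MW: no online neighbours, lost.
No further trips.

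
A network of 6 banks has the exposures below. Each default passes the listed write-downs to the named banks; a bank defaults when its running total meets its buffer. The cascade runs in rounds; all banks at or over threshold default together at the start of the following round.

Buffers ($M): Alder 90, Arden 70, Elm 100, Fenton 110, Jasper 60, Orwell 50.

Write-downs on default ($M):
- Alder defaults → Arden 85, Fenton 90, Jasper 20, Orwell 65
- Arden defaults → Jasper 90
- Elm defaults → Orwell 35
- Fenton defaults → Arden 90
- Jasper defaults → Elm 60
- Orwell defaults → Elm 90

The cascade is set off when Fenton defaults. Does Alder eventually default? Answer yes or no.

Round 1 — Fenton defaults (initial).
  Arden: +90 → 90 ≥ 70
Round 2 — Arden defaults.
  Jasper: +90 → 90 ≥ 60
Round 3 — Jasper defaults.
  Elm: +60 → 60 < 100
No further defaults.

no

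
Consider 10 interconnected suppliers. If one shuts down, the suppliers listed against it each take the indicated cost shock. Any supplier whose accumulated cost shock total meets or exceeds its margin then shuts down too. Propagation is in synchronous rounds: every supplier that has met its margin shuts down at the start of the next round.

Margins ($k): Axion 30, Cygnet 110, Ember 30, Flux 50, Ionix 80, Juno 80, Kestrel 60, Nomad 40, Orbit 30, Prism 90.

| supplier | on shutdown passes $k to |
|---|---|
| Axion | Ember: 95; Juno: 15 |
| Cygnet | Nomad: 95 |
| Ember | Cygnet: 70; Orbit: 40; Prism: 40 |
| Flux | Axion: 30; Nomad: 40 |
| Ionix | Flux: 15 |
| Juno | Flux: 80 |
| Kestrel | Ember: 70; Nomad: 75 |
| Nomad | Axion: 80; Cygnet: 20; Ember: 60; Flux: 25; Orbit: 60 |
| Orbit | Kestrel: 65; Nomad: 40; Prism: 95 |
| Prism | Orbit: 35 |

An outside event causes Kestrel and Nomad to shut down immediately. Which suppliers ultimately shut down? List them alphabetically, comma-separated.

Round 1 — Kestrel, Nomad shut down (initial).
  Axion: +80 → 80 ≥ 30
  Cygnet: +20 → 20 < 110
  Ember: +70+60 → 130 ≥ 30
  Flux: +25 → 25 < 50
  Orbit: +60 → 60 ≥ 30
Round 2 — Axion, Ember, Orbit shut down.
  Cygnet: +70 → 90 < 110
  Juno: +15 → 15 < 80
  Prism: +40+95 → 135 ≥ 90
Round 3 — Prism shuts down.
No further shutdowns.

Axion, Ember, Kestrel, Nomad, Orbit, Prism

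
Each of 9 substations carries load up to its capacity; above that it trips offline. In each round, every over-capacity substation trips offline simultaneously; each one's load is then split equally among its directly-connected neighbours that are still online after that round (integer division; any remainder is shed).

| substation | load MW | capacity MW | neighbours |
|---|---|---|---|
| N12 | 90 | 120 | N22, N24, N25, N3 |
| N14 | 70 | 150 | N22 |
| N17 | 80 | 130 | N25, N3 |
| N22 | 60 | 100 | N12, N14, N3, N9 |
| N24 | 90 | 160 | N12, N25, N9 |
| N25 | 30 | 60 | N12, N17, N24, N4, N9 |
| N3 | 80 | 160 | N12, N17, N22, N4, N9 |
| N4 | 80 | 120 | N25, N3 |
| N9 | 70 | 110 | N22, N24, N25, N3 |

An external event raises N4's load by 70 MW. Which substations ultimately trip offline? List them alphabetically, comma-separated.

N25, N4

Round 1 — N4 at 150 > 120. N4 trips offline.
  N4 sheds 150 MW to N25, N3: 75 each.
    N25: 30+75 = 105 > 60
    N3: 80+75 = 155 ≤ 160
Round 2 — N25 trips offline.
  N25 sheds 105 MW to N12, N17, N24, N9: 26 each (1 lost).
    N12: 90+26 = 116 ≤ 120
    N17: 80+26 = 106 ≤ 130
    N24: 90+26 = 116 ≤ 160
    N9: 70+26 = 96 ≤ 110
No further trips.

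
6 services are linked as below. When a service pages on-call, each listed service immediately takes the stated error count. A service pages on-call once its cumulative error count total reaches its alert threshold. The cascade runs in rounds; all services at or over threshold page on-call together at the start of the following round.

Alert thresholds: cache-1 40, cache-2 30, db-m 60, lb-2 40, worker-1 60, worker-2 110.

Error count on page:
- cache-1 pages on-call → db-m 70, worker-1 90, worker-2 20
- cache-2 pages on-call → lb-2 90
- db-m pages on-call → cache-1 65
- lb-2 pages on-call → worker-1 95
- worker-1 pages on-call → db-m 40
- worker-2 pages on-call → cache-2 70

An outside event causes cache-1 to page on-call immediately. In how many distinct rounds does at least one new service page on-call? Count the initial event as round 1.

2

Round 1 — cache-1 pages on-call (initial).
  db-m: +70 → 70 ≥ 60
  worker-1: +90 → 90 ≥ 60
  worker-2: +20 → 20 < 110
Round 2 — db-m, worker-1 page on-call.
No further pages.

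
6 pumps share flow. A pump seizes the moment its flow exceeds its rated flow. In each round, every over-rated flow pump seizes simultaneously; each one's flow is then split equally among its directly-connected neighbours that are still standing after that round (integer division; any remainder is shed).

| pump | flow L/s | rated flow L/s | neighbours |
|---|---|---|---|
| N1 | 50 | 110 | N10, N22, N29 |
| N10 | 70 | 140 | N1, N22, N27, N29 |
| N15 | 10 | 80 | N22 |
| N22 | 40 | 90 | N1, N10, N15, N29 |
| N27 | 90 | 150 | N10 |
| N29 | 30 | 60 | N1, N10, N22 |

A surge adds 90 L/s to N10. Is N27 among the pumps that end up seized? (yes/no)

Round 1 — N10 at 160 > 140. N10 seizes.
  N10 sheds 160 L/s to N1, N22, N27, N29: 40 each.
    N1: 50+40 = 90 ≤ 110
    N22: 40+40 = 80 ≤ 90
    N27: 90+40 = 130 ≤ 150
    N29: 30+40 = 70 > 60
Round 2 — N29 seizes.
  N29 sheds 70 L/s to N1, N22: 35 each.
    N1: 90+35 = 125 > 110
    N22: 80+35 = 115 > 90
Round 3 — N1, N22 seize.
  N1 sheds 125 L/s: no online neighbours, lost.
  N22 sheds 115 L/s to N15: 115 each.
    N15: 10+115 = 125 > 80
Round 4 — N15 seizes.
  N15 sheds 125 L/s: no online neighbours, lost.
No further seizures.

no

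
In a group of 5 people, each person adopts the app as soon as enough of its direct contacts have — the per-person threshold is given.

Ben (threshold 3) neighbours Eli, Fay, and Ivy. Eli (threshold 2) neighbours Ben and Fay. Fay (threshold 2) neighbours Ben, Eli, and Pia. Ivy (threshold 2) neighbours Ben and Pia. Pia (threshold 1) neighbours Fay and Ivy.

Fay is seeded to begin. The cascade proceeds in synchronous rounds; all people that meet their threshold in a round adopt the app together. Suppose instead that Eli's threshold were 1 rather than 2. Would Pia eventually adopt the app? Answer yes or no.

yes

With Eli's threshold at 1:
Round 1 — Fay adopts the app (initial).
Round 2 — checking thresholds:
  Ben: 1 of 3 neighbours < 3, holds.
  Eli: 1 of 2 neighbours ≥ 1, adopts the app.
  Pia: 1 of 2 neighbours ≥ 1, adopts the app.
Round 3 — no new adoptions; cascade stops.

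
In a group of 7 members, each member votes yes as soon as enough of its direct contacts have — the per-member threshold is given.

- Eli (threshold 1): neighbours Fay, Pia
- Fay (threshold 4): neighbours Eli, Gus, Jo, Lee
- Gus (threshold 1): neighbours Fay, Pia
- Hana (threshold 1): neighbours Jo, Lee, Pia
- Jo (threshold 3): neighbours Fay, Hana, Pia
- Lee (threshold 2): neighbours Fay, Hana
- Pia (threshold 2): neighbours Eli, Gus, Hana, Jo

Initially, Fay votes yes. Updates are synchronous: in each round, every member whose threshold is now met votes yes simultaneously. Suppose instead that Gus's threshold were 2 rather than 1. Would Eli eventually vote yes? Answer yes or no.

yes

With Gus's threshold at 2:
Round 1 — Fay votes yes (initial).
Round 2 — checking thresholds:
  Eli: 1 of 2 neighbours ≥ 1, votes yes.
  Gus: 1 of 2 neighbours < 2, not yet.
  Jo: 1 of 3 neighbours < 3, not yet.
  Lee: 1 of 2 neighbours < 2, not yet.
Round 3 — no new yes votes; cascade stops.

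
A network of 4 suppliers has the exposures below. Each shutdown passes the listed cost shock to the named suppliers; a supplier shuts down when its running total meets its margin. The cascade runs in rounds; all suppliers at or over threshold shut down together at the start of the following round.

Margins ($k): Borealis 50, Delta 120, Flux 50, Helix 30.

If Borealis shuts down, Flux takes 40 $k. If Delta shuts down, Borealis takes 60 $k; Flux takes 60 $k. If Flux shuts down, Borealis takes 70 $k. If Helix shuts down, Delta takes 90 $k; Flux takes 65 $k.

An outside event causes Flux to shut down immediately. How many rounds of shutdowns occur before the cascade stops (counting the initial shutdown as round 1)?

Round 1 — Flux shuts down (initial).
  Borealis: +70 → 70 ≥ 50
Round 2 — Borealis shuts down.
No further shutdowns.

2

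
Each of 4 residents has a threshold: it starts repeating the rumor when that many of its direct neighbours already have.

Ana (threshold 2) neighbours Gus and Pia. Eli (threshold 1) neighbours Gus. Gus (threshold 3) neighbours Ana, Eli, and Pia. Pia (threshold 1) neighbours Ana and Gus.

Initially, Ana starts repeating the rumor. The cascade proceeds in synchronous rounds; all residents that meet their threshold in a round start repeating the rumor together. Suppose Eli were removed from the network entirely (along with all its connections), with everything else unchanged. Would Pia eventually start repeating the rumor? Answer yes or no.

With Eli removed:
Round 1 — Ana starts repeating the rumor (initial).
Round 2 — checking thresholds:
  Gus: 1 of 2 neighbours < 3, not yet.
  Pia: 1 of 2 neighbours ≥ 1, starts repeating the rumor.
Round 3 — no new spreads; cascade stops.

yes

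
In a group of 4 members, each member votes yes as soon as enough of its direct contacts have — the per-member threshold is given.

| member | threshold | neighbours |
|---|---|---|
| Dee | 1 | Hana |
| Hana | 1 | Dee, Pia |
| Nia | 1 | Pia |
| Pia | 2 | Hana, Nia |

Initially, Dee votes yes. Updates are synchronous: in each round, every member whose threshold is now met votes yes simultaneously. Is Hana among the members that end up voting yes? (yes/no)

Round 1 — Dee votes yes (initial).
Round 2 — checking thresholds:
  Hana: 1 of 2 neighbours ≥ 1, votes yes.
Round 3 — no new yes votes; cascade stops.

yes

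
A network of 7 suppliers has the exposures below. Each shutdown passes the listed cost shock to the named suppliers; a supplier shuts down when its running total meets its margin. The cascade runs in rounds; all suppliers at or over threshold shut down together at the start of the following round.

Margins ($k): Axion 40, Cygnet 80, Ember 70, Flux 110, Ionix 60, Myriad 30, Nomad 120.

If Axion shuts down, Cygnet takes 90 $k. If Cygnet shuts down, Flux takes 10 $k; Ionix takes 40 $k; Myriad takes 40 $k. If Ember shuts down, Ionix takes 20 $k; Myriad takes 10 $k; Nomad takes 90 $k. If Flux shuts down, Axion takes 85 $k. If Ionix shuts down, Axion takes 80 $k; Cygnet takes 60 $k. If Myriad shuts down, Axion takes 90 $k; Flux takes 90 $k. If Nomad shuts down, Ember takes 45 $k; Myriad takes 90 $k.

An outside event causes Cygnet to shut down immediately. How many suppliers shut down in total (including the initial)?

3

Round 1 — Cygnet shuts down (initial).
  Flux: +10 → 10 < 110
  Ionix: +40 → 40 < 60
  Myriad: +40 → 40 ≥ 30
Round 2 — Myriad shuts down.
  Axion: +90 → 90 ≥ 40
  Flux: +90 → 100 < 110
Round 3 — Axion shuts down.
No further shutdowns.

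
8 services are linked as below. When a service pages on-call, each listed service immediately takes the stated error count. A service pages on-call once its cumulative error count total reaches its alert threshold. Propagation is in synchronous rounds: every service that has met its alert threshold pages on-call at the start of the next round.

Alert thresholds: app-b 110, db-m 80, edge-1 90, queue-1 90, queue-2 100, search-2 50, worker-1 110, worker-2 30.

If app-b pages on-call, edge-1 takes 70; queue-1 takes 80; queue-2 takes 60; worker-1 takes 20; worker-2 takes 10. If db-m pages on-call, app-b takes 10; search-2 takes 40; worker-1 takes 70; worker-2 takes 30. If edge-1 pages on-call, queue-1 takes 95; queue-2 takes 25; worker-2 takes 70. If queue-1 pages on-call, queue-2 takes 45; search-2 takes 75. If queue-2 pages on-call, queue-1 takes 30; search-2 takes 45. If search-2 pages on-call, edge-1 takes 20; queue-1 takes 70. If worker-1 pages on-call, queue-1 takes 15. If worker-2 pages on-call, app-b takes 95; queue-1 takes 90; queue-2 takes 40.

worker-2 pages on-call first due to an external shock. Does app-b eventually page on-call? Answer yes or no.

no

Round 1 — worker-2 pages on-call (initial).
  app-b: +95 → 95 < 110
  queue-1: +90 → 90 ≥ 90
  queue-2: +40 → 40 < 100
Round 2 — queue-1 pages on-call.
  queue-2: +45 → 85 < 100
  search-2: +75 → 75 ≥ 50
Round 3 — search-2 pages on-call.
  edge-1: +20 → 20 < 90
No further pages.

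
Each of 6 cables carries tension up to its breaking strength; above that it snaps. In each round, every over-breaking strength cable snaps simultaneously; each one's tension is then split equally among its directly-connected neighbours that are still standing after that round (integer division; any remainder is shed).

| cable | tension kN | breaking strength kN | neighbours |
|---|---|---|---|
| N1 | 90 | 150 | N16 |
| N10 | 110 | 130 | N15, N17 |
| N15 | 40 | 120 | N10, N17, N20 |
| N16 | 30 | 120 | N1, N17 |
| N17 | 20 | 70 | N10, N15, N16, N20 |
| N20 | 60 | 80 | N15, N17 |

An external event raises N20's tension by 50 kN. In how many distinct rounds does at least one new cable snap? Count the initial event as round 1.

4

Round 1 — N20 at 110 > 80. N20 snaps.
  N20 sheds 110 kN to N15, N17: 55 each.
    N15: 40+55 = 95 ≤ 120
    N17: 20+55 = 75 > 70
Round 2 — N17 snaps.
  N17 sheds 75 kN to N10, N15, N16: 25 each.
    N10: 110+25 = 135 > 130
    N15: 95+25 = 120 ≤ 120
    N16: 30+25 = 55 ≤ 120
Round 3 — N10 snaps.
  N10 sheds 135 kN to N15: 135 each.
    N15: 120+135 = 255 > 120
Round 4 — N15 snaps.
  N15 sheds 255 kN: no online neighbours, lost.
No further breaks.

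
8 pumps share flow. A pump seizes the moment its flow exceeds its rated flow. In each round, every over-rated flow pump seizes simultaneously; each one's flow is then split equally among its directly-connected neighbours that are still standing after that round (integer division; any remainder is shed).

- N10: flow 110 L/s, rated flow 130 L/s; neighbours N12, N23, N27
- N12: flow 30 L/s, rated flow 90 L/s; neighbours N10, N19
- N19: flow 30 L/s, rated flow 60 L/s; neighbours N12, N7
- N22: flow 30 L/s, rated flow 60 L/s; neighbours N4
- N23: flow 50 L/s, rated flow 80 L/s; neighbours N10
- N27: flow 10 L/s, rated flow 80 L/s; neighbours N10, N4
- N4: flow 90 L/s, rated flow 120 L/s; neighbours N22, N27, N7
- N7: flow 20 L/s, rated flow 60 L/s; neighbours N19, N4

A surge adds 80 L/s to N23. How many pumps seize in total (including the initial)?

Round 1 — N23 at 130 > 80. N23 seizes.
  N23 sheds 130 L/s to N10: 130 each.
    N10: 110+130 = 240 > 130
Round 2 — N10 seizes.
  N10 sheds 240 L/s to N12, N27: 120 each.
    N12: 30+120 = 150 > 90
    N27: 10+120 = 130 > 80
Round 3 — N12, N27 seize.
  N12 sheds 150 L/s to N19: 150 each.
    N19: 30+150 = 180 > 60
  N27 sheds 130 L/s to N4: 130 each.
    N4: 90+130 = 220 > 120
Round 4 — N19, N4 seize.
  N19 sheds 180 L/s to N7: 180 each.
    N7: 20+180 = 200 > 60
  N4 sheds 220 L/s to N22, N7: 110 each.
    N22: 30+110 = 140 > 60
    N7: 200+110 = 310 > 60
Round 5 — N22, N7 seize.
  N22 sheds 140 L/s: no online neighbours, lost.
  N7 sheds 310 L/s: no online neighbours, lost.
No further seizures.

8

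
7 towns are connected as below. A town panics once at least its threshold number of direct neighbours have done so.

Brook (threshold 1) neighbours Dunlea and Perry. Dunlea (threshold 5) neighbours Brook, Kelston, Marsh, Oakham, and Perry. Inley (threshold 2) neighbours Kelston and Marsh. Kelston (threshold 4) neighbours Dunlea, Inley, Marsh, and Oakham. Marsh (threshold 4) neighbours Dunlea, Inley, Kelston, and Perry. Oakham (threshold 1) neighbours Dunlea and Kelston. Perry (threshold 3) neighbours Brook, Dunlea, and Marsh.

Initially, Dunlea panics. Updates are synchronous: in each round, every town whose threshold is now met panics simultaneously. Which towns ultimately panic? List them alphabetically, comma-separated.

Round 1 — Dunlea panics (initial).
Round 2 — checking thresholds:
  Brook: 1 of 2 neighbours ≥ 1, panics.
  Kelston: 1 of 4 neighbours < 4, holds.
  Marsh: 1 of 4 neighbours < 4, holds.
  Oakham: 1 of 2 neighbours ≥ 1, panics.
  Perry: 1 of 3 neighbours < 3, holds.
Round 3 — no new panics; cascade stops.

Brook, Dunlea, Oakham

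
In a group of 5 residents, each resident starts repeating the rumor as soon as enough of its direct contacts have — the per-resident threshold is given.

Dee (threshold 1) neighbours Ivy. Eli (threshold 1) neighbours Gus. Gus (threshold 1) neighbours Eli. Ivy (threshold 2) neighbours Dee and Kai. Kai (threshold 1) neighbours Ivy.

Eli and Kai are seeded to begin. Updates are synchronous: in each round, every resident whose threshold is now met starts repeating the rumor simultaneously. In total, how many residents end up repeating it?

3

Round 1 — Eli, Kai start repeating the rumor (initial).
Round 2 — checking thresholds:
  Gus: 1 of 1 neighbours ≥ 1, starts repeating the rumor.
  Ivy: 1 of 2 neighbours < 2, not yet.
Round 3 — no new spreads; cascade stops.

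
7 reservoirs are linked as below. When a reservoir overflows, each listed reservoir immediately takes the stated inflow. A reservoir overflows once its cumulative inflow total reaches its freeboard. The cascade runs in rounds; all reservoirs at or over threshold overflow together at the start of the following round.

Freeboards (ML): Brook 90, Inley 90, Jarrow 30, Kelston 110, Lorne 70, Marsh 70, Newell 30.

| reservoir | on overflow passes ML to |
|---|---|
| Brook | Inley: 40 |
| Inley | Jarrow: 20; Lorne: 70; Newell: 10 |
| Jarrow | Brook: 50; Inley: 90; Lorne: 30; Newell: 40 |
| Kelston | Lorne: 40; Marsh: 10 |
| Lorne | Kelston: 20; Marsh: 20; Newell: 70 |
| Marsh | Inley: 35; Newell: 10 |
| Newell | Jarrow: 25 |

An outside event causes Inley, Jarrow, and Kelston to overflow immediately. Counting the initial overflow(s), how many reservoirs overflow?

Round 1 — Inley, Jarrow, Kelston overflow (initial).
  Brook: +50 → 50 < 90
  Lorne: +70+30+40 → 140 ≥ 70
  Marsh: +10 → 10 < 70
  Newell: +10+40 → 50 ≥ 30
Round 2 — Lorne, Newell overflow.
  Marsh: +20 → 30 < 70
No further overflows.

5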